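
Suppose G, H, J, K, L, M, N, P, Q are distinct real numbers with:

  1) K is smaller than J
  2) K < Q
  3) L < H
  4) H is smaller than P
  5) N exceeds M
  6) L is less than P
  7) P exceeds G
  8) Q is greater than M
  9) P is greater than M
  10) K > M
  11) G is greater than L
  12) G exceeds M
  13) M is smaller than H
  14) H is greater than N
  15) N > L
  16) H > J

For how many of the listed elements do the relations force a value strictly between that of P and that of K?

2

The relations place K below P. An element lies strictly between them when it is forced above K and also forced below P.
Above K: {J, Q, H}. Below P: {L, M, G, N, J, H}.
Intersection: {J, H} — 2.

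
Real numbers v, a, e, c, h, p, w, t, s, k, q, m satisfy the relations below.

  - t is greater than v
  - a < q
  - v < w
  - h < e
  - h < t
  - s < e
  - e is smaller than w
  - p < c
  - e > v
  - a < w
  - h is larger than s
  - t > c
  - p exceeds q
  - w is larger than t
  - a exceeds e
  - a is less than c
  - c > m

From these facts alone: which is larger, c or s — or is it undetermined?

The relevant relations are s < h; h < e; e < a; a < q; q < p; p < c.
Together: s < h < e < a < q < p < c.
So c is larger.

c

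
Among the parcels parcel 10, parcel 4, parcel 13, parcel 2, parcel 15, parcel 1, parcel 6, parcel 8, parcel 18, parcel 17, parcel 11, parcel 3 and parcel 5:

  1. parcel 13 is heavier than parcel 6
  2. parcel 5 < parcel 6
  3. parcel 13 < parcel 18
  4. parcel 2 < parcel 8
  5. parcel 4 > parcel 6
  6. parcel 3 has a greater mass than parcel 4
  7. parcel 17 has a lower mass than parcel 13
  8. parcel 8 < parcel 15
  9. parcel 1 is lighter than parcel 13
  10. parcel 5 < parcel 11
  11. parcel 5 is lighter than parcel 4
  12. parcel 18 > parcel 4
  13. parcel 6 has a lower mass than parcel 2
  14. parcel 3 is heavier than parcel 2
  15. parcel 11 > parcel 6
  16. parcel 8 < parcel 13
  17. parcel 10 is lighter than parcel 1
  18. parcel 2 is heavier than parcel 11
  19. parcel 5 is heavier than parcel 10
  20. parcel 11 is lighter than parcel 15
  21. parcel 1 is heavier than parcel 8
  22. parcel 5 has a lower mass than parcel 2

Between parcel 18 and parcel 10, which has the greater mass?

Link the given pairs in sequence: parcel 10 < parcel 5; parcel 5 < parcel 6; parcel 6 < parcel 2; parcel 2 < parcel 8; parcel 8 < parcel 1; parcel 1 < parcel 13; parcel 13 < parcel 18.
Together: parcel 10 < parcel 5 < parcel 6 < parcel 2 < parcel 8 < parcel 1 < parcel 13 < parcel 18.
So parcel 10 < parcel 18; parcel 18 is the heavier of the two.

parcel 18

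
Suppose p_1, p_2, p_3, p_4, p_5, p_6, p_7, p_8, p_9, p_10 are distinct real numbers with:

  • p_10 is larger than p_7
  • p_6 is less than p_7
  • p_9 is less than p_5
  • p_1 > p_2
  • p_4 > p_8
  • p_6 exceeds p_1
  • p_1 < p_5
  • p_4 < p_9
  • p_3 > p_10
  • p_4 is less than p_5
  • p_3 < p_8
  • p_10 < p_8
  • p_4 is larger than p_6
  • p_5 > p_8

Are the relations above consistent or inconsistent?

consistent

The single ordering p_2 < p_1 < p_6 < p_7 < p_10 < p_3 < p_8 < p_4 < p_9 < p_5 satisfies every listed relation, so no contradiction arises.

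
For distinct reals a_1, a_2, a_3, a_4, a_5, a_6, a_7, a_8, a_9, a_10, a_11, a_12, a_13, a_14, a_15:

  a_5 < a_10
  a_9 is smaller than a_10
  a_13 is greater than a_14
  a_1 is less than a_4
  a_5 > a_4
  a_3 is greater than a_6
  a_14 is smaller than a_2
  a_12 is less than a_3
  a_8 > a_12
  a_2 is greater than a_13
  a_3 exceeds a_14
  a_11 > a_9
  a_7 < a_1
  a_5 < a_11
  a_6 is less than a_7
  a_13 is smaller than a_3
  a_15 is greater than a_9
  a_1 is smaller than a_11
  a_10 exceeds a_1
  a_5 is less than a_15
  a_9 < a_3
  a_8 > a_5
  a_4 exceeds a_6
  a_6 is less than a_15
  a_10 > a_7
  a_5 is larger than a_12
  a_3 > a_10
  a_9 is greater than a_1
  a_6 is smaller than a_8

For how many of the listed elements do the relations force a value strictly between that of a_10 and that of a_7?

4

Chaining upward from a_7 reaches: a_1, a_4, a_5, a_9, a_15, a_8, a_3, a_11.
Chaining downward from a_10 reaches: a_12, a_6, a_1, a_4, a_5, a_9.
Strictly between a_7 and a_10 are those in both lists: a_1, a_4, a_5, a_9 — 4 elements.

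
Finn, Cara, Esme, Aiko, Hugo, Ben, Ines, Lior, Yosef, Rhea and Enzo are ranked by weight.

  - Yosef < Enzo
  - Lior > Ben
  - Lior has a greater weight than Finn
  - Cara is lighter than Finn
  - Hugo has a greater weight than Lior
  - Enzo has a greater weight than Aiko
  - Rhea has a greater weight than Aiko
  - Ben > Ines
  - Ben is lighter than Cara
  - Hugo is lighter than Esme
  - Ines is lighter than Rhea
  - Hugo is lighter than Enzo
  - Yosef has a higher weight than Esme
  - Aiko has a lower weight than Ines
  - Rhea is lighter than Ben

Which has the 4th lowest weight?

Ben

Piecing the relations together gives one ordering: Aiko < Ines < Rhea < Ben < Cara < Finn < Lior < Hugo < Esme < Yosef < Enzo.
The 4th smallest is Ben.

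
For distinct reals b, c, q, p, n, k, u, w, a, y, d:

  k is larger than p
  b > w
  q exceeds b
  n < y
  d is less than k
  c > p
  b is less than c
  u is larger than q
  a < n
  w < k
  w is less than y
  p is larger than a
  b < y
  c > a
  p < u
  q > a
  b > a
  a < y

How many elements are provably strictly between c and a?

The relations place a below c. An element lies strictly between them when it is forced above a and also forced below c.
Above a: {n, p, b, y, q, k, u}. Below c: {p, w, b}.
Intersection: {p, b} — 2.

2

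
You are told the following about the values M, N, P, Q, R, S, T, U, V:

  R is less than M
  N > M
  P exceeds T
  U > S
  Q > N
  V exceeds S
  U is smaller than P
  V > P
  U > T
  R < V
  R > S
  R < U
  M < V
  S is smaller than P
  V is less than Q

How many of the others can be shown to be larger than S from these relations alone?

7

Directly above S: R, U, P, V.
One step further: M, Q (6 so far).
One step further: N (7 so far).
Nothing else is reachable above S; 7 in all.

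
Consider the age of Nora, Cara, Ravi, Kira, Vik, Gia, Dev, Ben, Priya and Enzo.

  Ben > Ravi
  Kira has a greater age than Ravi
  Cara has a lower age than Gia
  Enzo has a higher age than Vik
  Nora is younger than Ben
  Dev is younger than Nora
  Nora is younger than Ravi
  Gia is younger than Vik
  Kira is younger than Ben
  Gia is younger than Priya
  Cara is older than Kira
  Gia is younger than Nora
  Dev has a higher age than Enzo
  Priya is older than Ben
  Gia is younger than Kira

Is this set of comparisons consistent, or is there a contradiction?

inconsistent

We have Kira < Cara stated directly, yet also Cara < Gia < Vik < Enzo < Dev < Nora < Ravi < Kira by chaining the others — so Cara < Kira. Contradiction.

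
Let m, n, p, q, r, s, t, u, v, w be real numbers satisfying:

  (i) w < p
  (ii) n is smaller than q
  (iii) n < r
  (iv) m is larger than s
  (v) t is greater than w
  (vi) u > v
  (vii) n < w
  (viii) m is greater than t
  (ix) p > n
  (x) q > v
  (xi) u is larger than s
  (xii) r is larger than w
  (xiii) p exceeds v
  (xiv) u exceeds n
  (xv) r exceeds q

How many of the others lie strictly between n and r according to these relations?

Chaining upward from n reaches: q, w, p, t, m, u.
Chaining downward from r reaches: v, q, w.
Strictly between n and r are those in both lists: q, w — 2 elements.

2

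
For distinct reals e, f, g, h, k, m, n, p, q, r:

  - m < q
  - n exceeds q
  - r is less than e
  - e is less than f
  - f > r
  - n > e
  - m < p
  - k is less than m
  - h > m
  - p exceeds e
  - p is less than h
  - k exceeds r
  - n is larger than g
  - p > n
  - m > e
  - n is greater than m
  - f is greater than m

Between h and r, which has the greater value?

h

Link the given pairs in sequence: r < k; k < m; m < q; q < n; n < p; p < h.
Chaining these gives r < k < m < q < n < p < h.
So r < h; h is the larger of the two.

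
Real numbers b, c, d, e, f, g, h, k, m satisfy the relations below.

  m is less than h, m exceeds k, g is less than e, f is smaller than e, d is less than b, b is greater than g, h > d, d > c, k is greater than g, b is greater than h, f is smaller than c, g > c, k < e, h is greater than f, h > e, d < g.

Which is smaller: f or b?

f

Following the relations from f: f < c < d < g < k < m < h < b.
So f < b; f is the smaller of the two.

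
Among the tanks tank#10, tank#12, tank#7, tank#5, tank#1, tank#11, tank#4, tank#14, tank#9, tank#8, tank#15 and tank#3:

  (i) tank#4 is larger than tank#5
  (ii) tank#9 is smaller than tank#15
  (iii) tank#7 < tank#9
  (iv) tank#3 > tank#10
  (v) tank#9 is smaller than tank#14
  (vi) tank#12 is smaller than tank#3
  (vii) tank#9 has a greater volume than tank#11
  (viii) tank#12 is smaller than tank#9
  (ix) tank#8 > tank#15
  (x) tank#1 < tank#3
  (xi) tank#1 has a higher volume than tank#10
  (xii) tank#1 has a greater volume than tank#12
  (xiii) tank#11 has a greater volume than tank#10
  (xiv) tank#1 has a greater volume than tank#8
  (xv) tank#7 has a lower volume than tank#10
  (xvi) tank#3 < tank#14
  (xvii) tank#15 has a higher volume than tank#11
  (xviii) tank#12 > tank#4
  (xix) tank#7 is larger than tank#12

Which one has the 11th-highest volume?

Piecing the relations together gives one ordering: tank#5 < tank#4 < tank#12 < tank#7 < tank#10 < tank#11 < tank#9 < tank#15 < tank#8 < tank#1 < tank#3 < tank#14.
The 11th largest is tank#4.

tank#4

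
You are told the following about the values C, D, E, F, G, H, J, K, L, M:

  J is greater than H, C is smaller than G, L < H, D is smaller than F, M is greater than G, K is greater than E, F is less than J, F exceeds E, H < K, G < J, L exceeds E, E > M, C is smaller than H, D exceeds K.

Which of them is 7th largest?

E

The consecutive relations fix a unique order: C < G < M < E < L < H < K < D < F < J.
Counting 7 from the largest end gives E.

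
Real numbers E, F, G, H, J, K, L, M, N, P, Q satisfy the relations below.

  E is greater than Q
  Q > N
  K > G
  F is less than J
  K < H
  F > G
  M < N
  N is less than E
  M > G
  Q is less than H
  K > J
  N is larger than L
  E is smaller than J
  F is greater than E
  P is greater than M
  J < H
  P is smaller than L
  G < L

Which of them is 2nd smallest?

M

Piecing the relations together gives one ordering: G < M < P < L < N < Q < E < F < J < K < H.
The 2nd smallest is M.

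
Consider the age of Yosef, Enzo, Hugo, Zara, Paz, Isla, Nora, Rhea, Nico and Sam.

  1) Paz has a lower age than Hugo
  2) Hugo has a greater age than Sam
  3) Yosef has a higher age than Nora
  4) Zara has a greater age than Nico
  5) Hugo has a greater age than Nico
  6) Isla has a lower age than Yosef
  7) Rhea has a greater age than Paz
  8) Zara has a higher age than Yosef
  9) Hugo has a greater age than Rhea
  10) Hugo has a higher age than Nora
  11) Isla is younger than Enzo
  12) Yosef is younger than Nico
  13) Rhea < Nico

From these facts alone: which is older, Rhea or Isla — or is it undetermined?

Following every chain through Isla: above Isla we get Yosef, Nico, Zara, Hugo, Enzo.
Rhea is not reached, and no chain runs the other way from Rhea to Isla.
So the given relations leave the order of Isla and Rhea undetermined.

undetermined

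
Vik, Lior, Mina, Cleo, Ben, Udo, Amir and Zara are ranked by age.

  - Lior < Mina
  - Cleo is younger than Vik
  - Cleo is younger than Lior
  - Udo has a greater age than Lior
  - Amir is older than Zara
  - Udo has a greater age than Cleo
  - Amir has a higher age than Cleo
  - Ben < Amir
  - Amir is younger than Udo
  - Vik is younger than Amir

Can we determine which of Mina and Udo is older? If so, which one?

undetermined

Following every chain through Mina: below Mina we get Cleo, Lior.
Udo is not reached, and no chain runs the other way from Udo to Mina.
So the given relations leave the order of Mina and Udo undetermined.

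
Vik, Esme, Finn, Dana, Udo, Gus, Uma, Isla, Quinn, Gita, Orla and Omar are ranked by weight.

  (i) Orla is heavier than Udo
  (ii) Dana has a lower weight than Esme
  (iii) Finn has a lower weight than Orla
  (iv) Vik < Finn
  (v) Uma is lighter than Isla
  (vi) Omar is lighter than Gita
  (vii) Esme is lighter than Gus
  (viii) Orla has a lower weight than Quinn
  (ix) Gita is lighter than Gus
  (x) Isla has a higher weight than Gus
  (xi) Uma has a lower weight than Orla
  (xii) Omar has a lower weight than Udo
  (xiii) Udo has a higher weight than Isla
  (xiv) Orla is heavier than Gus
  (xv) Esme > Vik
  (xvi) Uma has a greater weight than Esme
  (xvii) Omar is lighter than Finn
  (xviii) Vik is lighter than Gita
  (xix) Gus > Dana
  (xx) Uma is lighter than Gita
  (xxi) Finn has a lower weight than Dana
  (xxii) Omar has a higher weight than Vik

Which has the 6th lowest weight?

Uma

The consecutive relations fix a unique order: Vik < Omar < Finn < Dana < Esme < Uma < Gita < Gus < Isla < Udo < Orla < Quinn.
Counting 6 from the smallest end gives Uma.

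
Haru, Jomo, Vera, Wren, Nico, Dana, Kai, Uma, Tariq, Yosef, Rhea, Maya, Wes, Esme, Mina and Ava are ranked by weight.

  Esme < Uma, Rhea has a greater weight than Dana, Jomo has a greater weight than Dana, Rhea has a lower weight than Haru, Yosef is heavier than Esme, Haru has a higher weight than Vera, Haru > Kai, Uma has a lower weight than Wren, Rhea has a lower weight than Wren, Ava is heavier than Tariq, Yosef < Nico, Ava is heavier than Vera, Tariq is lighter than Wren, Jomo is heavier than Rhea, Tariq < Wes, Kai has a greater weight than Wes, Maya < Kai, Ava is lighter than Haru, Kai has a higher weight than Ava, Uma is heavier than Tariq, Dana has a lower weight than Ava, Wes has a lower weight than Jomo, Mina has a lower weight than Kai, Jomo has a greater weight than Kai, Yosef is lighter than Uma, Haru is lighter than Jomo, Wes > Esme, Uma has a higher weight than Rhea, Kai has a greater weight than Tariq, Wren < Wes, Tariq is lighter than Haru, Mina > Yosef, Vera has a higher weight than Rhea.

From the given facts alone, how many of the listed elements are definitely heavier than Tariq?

7

The elements the relations force above Tariq are Ava, Uma, Wren, Wes, Kai, Haru, Jomo — no chain reaches any other.
That is 7.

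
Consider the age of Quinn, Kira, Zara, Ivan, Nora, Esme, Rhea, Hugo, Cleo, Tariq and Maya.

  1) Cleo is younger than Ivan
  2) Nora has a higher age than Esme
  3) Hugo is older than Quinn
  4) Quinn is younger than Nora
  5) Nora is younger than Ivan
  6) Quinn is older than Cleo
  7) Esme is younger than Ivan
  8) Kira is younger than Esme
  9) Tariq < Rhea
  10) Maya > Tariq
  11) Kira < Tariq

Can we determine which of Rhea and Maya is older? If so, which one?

Following every chain through Maya: below Maya we get Kira, Tariq.
Rhea is not reached, and no chain runs the other way from Rhea to Maya.
So the given relations leave the order of Maya and Rhea undetermined.

undetermined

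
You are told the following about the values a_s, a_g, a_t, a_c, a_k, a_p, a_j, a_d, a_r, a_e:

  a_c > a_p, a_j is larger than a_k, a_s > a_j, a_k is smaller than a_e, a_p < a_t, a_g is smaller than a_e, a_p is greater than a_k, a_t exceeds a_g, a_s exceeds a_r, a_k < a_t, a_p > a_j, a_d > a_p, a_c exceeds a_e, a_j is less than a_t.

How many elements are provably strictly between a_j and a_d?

1

The relations place a_j below a_d. An element lies strictly between them when it is forced above a_j and also forced below a_d.
Above a_j: {a_p, a_t, a_s, a_c}. Below a_d: {a_k, a_p}.
Intersection: {a_p} — 1.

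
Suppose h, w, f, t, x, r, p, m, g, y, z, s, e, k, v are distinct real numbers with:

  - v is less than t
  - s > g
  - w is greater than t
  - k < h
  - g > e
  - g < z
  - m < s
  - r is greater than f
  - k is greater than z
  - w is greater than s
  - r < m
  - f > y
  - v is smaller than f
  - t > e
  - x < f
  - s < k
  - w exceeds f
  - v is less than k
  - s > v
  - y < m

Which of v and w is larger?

w

v < f and f < r give v < r.
Then r < m extends the chain to m.
With m < s: v < f < r < m < s.
With s < w: v < f < r < m < s < w.
So v < w; w is the larger of the two.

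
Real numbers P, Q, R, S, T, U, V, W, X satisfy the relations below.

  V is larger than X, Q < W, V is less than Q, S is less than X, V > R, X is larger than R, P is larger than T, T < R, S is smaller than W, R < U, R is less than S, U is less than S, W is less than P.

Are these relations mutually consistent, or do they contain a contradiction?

consistent

The single ordering T < R < U < S < X < V < Q < W < P satisfies every listed relation, so no contradiction arises.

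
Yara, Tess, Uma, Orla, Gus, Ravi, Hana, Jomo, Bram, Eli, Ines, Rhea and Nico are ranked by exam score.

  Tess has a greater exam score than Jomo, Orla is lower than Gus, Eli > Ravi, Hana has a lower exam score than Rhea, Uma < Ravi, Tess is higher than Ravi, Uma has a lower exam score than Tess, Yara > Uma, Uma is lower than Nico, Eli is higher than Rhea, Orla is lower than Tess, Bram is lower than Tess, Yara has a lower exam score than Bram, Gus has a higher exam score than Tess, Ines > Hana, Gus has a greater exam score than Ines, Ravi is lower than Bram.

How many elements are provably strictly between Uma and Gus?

Chaining upward from Uma reaches: Yara, Nico, Ravi, Bram, Tess, Eli.
Chaining downward from Gus reaches: Hana, Ines, Yara, Orla, Jomo, Ravi, Bram, Tess.
Strictly between Uma and Gus are those in both lists: Yara, Ravi, Bram, Tess — 4 elements.

4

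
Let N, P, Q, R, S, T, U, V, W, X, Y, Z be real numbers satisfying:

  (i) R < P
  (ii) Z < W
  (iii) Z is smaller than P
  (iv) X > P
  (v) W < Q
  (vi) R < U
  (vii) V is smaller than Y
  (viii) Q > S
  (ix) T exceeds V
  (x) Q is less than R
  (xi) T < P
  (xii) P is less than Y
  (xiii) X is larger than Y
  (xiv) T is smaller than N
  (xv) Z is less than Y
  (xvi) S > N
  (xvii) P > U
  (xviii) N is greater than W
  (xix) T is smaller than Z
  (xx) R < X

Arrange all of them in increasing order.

Nothing is placed below V, so it is least; from there V < T; T < Z; Z < W; W < N; N < S; S < Q; Q < R; R < U; U < P; P < Y; Y < X, each given directly.

V < T < Z < W < N < S < Q < R < U < P < Y < X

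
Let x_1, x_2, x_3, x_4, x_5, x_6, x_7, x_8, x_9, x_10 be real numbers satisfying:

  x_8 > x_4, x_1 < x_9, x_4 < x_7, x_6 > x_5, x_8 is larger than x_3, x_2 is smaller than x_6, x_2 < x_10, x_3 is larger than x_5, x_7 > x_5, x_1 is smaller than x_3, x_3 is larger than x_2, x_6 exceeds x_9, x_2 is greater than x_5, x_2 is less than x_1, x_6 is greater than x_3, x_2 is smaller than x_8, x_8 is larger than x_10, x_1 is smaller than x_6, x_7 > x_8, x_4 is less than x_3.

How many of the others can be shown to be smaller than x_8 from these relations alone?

From x_8 the given relations immediately reach x_2, x_4, x_3, x_10.
From those, x_5, x_1 — 6 in total.
No other element is forced below x_8 by the given relations, so the count is 6.

6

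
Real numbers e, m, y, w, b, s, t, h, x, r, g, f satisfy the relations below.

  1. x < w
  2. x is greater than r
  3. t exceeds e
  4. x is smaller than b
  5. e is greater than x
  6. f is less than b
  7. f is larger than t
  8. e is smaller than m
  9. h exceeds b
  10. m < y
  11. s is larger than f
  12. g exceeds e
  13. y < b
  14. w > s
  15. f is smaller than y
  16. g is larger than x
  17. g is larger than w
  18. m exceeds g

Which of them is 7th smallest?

Piecing the relations together gives one ordering: r < x < e < t < f < s < w < g < m < y < b < h.
Counting 7 from the smallest end gives w.

w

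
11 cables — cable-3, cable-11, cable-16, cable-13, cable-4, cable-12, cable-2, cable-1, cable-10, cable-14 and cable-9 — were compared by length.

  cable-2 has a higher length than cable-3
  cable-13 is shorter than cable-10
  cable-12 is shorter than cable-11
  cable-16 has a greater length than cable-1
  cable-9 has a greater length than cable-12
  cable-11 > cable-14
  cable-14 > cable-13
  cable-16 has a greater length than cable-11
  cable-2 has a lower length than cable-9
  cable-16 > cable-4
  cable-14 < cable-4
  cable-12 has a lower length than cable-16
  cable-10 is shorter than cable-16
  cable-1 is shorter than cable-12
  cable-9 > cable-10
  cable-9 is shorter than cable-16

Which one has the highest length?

cable-16

Chaining downward from cable-16: directly below it, cable-1, cable-12, cable-10, cable-11, cable-9, cable-4; then cable-13, cable-14, cable-2; then cable-3.
That covers every other element, and nothing is given above cable-16, so cable-16 is the highest length.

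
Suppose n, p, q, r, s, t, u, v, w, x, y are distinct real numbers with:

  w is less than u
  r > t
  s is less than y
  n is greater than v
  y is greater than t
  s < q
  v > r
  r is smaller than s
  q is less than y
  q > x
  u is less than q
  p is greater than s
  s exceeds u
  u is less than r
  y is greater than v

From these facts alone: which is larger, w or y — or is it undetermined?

y

w < u and u < r give w < r.
With r < s: w < u < r < s.
Then s < q extends the chain to q.
With q < y: w < u < r < s < q < y.
So y is larger.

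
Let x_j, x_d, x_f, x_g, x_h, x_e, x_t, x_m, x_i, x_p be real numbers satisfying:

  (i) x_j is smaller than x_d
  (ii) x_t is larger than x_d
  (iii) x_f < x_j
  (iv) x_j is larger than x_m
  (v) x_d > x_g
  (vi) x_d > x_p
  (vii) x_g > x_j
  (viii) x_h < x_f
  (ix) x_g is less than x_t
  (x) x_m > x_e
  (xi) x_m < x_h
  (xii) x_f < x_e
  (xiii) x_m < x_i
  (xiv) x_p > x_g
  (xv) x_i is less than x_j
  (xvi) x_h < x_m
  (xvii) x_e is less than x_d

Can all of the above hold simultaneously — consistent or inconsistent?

inconsistent

We have x_m < x_h stated directly, yet also x_h < x_f < x_e < x_m by chaining the others — so x_h < x_m. Contradiction.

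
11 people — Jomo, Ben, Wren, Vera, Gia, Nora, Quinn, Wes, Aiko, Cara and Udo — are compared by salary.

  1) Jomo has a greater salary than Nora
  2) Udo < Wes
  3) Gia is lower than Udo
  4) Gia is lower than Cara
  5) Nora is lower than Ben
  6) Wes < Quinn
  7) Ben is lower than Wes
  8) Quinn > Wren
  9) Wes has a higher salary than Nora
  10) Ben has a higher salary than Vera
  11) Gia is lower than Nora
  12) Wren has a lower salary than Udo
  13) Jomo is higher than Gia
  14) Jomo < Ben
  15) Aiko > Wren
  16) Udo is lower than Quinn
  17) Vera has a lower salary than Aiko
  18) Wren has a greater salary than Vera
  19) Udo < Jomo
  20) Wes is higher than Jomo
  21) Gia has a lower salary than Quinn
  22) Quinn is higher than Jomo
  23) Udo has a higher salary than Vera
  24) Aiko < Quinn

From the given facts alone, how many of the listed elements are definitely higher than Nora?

Directly above Nora: Jomo, Ben, Wes.
One step further: Quinn (4 so far).
No other element is forced above Nora by the given relations, so the count is 4.

4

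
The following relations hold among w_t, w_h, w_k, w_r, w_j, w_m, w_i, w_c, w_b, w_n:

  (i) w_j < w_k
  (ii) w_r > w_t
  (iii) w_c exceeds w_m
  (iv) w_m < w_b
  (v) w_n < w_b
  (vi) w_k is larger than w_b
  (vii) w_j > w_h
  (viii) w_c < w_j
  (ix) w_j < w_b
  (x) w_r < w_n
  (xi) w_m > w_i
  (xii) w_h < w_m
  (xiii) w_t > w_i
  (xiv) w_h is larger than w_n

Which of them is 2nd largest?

w_b

Piecing the relations together gives one ordering: w_i < w_t < w_r < w_n < w_h < w_m < w_c < w_j < w_b < w_k.
The 2nd largest is w_b.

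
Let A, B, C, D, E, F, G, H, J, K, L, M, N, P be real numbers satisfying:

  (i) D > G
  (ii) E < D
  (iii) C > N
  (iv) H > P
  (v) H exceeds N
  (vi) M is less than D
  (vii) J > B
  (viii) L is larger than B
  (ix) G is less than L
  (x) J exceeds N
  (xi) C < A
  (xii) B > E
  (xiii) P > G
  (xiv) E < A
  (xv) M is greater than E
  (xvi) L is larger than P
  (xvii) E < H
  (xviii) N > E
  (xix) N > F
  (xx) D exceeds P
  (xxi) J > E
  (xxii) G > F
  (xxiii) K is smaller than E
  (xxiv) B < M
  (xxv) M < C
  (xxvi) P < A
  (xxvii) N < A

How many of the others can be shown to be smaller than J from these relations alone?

5

Directly below J: E, B, N.
One step further: K, F (5 so far).
Nothing else is reachable below J; 5 in all.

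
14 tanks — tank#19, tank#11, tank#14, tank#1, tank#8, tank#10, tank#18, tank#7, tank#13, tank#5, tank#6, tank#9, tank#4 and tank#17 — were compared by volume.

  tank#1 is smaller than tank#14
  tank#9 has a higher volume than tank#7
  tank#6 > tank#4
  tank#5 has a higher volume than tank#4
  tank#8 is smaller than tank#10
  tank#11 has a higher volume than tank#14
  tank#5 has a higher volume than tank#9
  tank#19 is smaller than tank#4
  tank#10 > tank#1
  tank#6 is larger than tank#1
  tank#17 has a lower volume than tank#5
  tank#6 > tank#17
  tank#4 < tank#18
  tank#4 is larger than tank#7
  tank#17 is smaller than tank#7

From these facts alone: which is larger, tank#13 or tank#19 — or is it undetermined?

Following every chain through tank#19: above tank#19 we get tank#4, tank#18, tank#6, tank#5.
tank#13 is not reached, and no chain runs the other way from tank#13 to tank#19.
So the given relations leave the order of tank#19 and tank#13 undetermined.

undetermined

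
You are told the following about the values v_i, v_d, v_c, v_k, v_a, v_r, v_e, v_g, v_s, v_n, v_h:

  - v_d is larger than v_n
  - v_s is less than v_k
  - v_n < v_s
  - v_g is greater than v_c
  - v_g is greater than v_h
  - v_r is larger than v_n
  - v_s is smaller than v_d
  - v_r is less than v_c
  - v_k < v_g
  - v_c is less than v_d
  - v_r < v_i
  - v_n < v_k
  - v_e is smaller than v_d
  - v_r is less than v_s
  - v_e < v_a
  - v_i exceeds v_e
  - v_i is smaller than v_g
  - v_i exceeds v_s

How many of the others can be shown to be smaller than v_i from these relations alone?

The elements the relations force below v_i are v_e, v_n, v_r, v_s — no chain reaches any other.
That is 4.

4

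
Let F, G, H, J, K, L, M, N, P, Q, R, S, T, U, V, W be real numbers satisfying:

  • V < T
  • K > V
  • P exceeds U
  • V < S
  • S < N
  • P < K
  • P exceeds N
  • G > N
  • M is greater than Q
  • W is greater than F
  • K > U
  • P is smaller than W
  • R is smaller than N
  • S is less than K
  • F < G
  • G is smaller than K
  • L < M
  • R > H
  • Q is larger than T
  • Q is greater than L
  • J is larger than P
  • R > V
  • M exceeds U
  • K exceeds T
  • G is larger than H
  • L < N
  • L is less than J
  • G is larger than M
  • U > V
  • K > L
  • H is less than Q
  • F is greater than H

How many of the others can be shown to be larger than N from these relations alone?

From N the given relations immediately reach G, P.
From those, J, K, W — 5 in total.
Nothing else is reachable above N; 5 in all.

5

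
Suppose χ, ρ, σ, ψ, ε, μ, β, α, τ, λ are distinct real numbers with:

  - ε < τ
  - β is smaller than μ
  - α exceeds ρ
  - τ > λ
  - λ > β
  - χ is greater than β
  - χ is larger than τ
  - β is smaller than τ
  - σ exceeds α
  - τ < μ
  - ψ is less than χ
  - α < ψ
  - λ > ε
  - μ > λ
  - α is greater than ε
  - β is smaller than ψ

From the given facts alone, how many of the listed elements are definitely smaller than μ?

Directly below μ: β, λ, τ.
One step further: ε (4 so far).
No other element is forced below μ by the given relations, so the count is 4.

4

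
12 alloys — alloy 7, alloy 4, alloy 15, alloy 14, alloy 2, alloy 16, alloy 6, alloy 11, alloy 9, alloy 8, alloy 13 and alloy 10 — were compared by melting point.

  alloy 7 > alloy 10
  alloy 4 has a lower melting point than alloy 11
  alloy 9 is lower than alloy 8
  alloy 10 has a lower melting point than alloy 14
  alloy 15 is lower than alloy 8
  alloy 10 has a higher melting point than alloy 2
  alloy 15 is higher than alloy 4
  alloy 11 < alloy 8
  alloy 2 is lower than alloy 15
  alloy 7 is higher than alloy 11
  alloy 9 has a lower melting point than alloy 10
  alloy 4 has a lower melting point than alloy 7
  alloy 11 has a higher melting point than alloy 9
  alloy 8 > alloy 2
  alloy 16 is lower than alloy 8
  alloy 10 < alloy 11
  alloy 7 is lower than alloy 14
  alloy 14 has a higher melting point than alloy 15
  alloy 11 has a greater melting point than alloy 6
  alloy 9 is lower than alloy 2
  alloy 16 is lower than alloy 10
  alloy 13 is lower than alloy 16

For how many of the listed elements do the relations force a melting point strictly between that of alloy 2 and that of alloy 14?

Chaining upward from alloy 2 reaches: alloy 10, alloy 11, alloy 7, alloy 15, alloy 8.
Chaining downward from alloy 14 reaches: alloy 13, alloy 9, alloy 4, alloy 6, alloy 16, alloy 10, alloy 11, alloy 7, alloy 15.
Strictly between alloy 2 and alloy 14 are those in both lists: alloy 10, alloy 11, alloy 7, alloy 15 — 4 elements.

4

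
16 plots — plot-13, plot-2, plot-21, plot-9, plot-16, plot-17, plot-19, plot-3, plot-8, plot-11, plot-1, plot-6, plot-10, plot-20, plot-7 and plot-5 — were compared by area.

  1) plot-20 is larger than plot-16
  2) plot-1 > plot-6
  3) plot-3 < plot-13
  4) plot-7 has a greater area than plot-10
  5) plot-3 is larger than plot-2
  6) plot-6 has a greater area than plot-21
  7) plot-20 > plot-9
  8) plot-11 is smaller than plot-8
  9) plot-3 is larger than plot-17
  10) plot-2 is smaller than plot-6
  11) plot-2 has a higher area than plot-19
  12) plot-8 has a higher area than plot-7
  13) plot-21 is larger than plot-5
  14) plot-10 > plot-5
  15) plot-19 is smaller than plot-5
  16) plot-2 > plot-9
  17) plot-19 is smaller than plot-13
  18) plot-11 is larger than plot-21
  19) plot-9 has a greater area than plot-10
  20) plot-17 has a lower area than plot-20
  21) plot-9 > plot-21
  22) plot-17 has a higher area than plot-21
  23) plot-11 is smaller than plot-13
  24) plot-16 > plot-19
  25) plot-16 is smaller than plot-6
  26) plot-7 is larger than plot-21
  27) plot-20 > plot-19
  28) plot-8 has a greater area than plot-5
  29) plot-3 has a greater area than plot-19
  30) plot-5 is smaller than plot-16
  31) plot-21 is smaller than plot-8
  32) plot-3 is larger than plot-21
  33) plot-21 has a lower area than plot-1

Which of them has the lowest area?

plot-19

plot-5 is not least since plot-19 < plot-5; plot-10 is not least since plot-5 < plot-10; plot-21 is not least since plot-5 < plot-21; plot-9 is not least since plot-21 < plot-9; plot-17 is not least since plot-21 < plot-17; plot-11 is not least since plot-21 < plot-11; plot-2 is not least since plot-19 < plot-2; plot-7 is not least since plot-10 < plot-7; plot-8 is not least since plot-7 < plot-8; plot-16 is not least since plot-19 < plot-16; plot-3 is not least since plot-19 < plot-3; plot-6 is not least since plot-16 < plot-6; plot-20 is not least since plot-17 < plot-20; plot-1 is not least since plot-6 < plot-1; plot-13 is not least since plot-11 < plot-13.
Only plot-19 has nothing below it, so plot-19 is the lowest area.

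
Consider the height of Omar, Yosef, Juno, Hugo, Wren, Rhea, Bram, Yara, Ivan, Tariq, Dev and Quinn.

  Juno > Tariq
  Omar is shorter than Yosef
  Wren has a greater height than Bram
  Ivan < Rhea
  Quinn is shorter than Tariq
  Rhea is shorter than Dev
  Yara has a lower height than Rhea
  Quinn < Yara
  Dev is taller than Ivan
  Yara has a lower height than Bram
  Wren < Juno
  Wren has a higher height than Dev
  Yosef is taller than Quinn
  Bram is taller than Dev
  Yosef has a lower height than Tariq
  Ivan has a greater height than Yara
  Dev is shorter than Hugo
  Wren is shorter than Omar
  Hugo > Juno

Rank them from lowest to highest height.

Each adjacent pair is fixed by a given relation: Quinn < Yara; Yara < Ivan; Ivan < Rhea; Rhea < Dev; Dev < Bram; Bram < Wren; Wren < Omar; Omar < Yosef; Yosef < Tariq; Tariq < Juno; Juno < Hugo. Chaining them end to end gives the full order.

Quinn < Yara < Ivan < Rhea < Dev < Bram < Wren < Omar < Yosef < Tariq < Juno < Hugo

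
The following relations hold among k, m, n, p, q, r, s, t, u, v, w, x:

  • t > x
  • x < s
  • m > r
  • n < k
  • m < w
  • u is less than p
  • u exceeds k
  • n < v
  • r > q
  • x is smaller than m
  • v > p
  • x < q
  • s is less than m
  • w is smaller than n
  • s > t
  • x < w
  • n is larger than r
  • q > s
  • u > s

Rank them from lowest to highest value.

x < t < s < q < r < m < w < n < k < u < p < v

The consecutive links are each given: x < t; t < s; s < q; q < r; r < m; m < w; w < n; n < k; k < u; u < p; p < v.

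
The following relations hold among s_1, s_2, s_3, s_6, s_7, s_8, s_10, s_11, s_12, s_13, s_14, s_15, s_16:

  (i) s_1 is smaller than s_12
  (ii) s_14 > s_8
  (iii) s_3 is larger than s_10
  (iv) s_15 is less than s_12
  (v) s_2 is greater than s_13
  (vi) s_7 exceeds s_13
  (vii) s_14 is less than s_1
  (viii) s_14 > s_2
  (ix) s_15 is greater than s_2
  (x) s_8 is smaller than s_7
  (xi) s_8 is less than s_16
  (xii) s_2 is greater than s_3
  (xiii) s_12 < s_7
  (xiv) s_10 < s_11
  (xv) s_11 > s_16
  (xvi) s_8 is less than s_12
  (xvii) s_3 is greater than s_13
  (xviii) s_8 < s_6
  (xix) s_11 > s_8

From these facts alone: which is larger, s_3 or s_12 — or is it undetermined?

s_12

The relevant relations are s_3 < s_2; s_2 < s_14; s_14 < s_1; s_1 < s_12.
Together: s_3 < s_2 < s_14 < s_1 < s_12.
So s_12 is larger.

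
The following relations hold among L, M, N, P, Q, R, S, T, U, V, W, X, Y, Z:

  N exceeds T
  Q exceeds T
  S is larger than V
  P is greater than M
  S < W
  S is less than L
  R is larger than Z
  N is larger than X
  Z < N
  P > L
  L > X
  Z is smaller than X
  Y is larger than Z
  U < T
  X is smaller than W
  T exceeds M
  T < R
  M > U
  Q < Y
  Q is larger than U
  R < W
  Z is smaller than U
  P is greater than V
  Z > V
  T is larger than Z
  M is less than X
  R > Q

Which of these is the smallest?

V

Chaining upward from V: directly above it, Z, S, P; then U, X, L, T, N, R, Y, W; then M, Q.
That covers every other element, and nothing is given below V, so V is the smallest.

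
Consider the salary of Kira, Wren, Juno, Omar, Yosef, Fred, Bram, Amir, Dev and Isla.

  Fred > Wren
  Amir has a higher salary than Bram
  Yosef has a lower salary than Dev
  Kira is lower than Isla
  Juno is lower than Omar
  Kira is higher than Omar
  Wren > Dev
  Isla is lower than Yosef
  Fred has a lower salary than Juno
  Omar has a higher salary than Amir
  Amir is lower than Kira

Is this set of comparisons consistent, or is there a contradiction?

We have Omar < Kira stated directly, yet also Kira < Isla < Yosef < Dev < Wren < Fred < Juno < Omar by chaining the others — so Kira < Omar. Contradiction.

inconsistent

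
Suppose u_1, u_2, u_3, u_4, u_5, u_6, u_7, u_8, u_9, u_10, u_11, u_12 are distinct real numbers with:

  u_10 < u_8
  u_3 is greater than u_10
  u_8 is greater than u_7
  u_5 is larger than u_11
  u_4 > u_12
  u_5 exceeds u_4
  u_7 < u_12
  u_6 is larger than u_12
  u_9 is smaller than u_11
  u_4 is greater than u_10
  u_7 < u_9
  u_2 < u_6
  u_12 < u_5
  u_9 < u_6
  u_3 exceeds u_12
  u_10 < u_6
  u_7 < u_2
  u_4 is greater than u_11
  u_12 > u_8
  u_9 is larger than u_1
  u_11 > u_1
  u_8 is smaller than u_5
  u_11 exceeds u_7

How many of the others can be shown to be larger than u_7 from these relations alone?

From u_7 the given relations immediately reach u_8, u_12, u_9, u_2, u_11.
From those, u_6, u_3, u_4, u_5 — 9 in total.
Nothing else is reachable above u_7; 9 in all.

9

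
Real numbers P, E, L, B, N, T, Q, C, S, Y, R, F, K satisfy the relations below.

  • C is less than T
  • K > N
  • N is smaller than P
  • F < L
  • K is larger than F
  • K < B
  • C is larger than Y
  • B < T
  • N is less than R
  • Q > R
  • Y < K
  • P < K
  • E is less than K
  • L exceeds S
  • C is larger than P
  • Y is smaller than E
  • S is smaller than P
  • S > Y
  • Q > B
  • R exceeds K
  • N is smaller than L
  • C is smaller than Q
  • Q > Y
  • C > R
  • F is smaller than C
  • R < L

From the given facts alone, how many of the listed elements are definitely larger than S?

8

Directly above S: P, L.
One step further: K, C (4 so far).
One step further: R, B, Q, T (8 so far).
Nothing else is reachable above S; 8 in all.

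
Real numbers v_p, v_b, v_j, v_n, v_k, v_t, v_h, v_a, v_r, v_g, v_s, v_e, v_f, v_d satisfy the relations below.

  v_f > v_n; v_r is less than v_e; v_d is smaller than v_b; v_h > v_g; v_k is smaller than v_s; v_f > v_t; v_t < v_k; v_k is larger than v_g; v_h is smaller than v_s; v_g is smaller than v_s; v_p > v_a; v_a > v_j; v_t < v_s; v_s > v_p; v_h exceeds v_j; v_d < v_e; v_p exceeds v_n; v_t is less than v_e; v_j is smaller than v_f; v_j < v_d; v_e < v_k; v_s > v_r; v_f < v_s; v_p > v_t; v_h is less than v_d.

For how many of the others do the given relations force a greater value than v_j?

9

From v_j the given relations immediately reach v_h, v_d, v_a, v_f.
From those, v_e, v_p, v_s, v_b — 8 in total.
From those, v_k — 9 in total.
Nothing else is reachable above v_j; 9 in all.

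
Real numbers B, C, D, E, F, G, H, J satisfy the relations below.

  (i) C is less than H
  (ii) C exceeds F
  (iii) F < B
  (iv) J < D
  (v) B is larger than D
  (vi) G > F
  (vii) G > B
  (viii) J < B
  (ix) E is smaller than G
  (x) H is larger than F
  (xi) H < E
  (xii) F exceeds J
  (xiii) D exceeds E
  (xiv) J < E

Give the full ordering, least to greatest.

Each adjacent pair is fixed by a given relation: J < F; F < C; C < H; H < E; E < D; D < B; B < G. Chaining them end to end gives the full order.

J < F < C < H < E < D < B < G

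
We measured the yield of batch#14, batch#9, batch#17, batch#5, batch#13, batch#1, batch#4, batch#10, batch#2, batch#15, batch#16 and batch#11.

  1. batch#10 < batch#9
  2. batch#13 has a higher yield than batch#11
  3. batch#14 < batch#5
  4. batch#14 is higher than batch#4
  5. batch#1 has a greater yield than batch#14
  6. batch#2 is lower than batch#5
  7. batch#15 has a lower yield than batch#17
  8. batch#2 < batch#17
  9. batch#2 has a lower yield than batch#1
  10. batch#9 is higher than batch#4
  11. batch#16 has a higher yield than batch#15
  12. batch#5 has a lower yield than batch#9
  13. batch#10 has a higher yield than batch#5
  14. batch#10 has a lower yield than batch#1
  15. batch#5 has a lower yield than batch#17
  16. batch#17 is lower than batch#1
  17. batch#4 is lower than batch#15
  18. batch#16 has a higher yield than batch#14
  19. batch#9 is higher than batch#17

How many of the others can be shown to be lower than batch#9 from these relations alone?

The elements the relations force below batch#9 are batch#2, batch#4, batch#14, batch#15, batch#5, batch#10, batch#17 — no chain reaches any other.
That is 7.

7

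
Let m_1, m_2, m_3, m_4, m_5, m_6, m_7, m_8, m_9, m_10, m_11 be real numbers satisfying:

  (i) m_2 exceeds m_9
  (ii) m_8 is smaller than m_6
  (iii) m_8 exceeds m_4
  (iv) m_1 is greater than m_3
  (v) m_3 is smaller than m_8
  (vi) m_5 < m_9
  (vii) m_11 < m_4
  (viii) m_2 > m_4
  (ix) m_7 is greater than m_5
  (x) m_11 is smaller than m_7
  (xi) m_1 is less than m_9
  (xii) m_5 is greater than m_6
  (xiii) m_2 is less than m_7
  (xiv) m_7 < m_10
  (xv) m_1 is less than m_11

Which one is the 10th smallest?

Piecing the relations together gives one ordering: m_3 < m_1 < m_11 < m_4 < m_8 < m_6 < m_5 < m_9 < m_2 < m_7 < m_10.
The 10th smallest is m_7.

m_7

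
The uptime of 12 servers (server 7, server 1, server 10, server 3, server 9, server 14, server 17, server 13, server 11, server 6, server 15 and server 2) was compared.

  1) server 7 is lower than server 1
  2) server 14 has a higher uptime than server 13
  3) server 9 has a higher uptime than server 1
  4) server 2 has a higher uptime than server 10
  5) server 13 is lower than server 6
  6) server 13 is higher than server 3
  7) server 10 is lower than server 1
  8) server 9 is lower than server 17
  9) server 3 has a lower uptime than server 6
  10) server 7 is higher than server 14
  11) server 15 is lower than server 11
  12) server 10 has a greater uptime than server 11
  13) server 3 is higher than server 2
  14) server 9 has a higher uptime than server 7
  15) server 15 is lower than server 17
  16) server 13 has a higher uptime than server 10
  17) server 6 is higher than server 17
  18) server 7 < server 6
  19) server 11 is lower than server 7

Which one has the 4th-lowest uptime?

server 2

Piecing the relations together gives one ordering: server 15 < server 11 < server 10 < server 2 < server 3 < server 13 < server 14 < server 7 < server 1 < server 9 < server 17 < server 6.
The 4th smallest is server 2.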